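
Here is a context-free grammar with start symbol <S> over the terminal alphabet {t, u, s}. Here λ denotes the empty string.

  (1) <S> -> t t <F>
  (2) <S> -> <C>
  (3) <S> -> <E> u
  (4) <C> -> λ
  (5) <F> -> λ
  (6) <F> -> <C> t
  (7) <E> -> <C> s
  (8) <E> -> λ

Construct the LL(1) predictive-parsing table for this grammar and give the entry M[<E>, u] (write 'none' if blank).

FIRST(<C>): from <C>->λ we get {λ}. So FIRST(<C>) = {λ}.
FIRST(<F>): from <F>->λ we get {λ}; from <F>-><C> t we get {t}. So FIRST(<F>) = {λ, t}.
FIRST(<E>): from <E>-><C> s we get {s}; from <E>->λ we get {λ}. So FIRST(<E>) = {λ, s}.
FIRST(<S>): from <S>->t t <F> we get {t}; from <S>-><C> we get {λ}; from <S>-><E> u we get {s, u}. So FIRST(<S>) = {λ, s, t, u}.
FOLLOW(<S>) includes $ since <S> is the start symbol.
FOLLOW(<E>): in <S>-><E> u, <E> is followed by u with FIRST {u}. Thus FOLLOW(<E>) = {u}.
For <E> -> <C> s: FIRST(<C> s) = {s}, so it goes in M[<E>, t] for t ∈ {s}.
For <E> -> λ: FIRST(λ) = {λ}, so it goes in M[<E>, t] for t ∈ {}; since λ ∈ FIRST, also for every t ∈ FOLLOW(<E>) = {u}.

<E> -> λ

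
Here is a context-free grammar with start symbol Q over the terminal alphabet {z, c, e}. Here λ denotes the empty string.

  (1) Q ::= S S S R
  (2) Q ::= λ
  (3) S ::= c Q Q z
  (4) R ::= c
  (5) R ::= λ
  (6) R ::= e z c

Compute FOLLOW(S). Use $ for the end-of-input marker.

{$, c, e, z}

FIRST(S): from S::=c Q Q z we get {c}. So FIRST(S) = {c}.
FIRST(R): from R::=c we get {c}; from R::=λ we get {λ}; from R::=e z c we get {e}. So FIRST(R) = {λ, c, e}.
FIRST(Q): from Q::=S S S R we get {c}; from Q::=λ we get {λ}. So FIRST(Q) = {λ, c}.
FOLLOW(Q) includes $ since Q is the start symbol.
FOLLOW(Q): in S::=c Q Q z (occurrence 1), Q is followed by Q z with FIRST {c, z}; in S::=c Q Q z (occurrence 2), Q is followed by z with FIRST {z}. Thus FOLLOW(Q) = {$, c, z}.
FOLLOW(S): in Q::=S S S R (occurrence 1), S is followed by S S R with FIRST {c}; in Q::=S S S R (occurrence 2), S is followed by S R with FIRST {c}; in Q::=S S S R (occurrence 3), S is followed by R with FIRST {λ, c, e}; in Q::=S S S R (occurrence 3), the suffix after S is nullable, so FOLLOW(S) ⊇ FOLLOW(Q) = {$, c, z}. Thus FOLLOW(S) = {$, c, e, z}.
FOLLOW(R): in Q::=S S S R, the suffix after R is empty, so FOLLOW(R) ⊇ FOLLOW(Q) = {$, c, z}. Thus FOLLOW(R) = {$, c, z}.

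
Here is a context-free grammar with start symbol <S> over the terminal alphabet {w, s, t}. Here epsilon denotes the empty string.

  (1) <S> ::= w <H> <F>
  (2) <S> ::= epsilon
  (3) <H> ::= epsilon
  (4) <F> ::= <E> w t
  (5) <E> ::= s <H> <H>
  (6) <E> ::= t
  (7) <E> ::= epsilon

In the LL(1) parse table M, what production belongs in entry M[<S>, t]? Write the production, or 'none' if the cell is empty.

none

FIRST(<S>) = {epsilon, w}
FIRST(<H>) = {epsilon}
FIRST(<E>) = {epsilon, s, t}
FIRST(<F>) = {s, t, w}  (via <E> w t)
FOLLOW(<S>) includes $ since <S> is the start symbol.
FOLLOW(<S>): <S> appears on no right-hand side. Thus FOLLOW(<S>) = {$}.
For <S> ::= w <H> <F>: FIRST(w <H> <F>) = {w}, so it goes in M[<S>, t] for t ∈ {w}.
For <S> ::= epsilon: FIRST(epsilon) = {epsilon}, so it goes in M[<S>, t] for t ∈ {}; since epsilon ∈ FIRST, also for every t ∈ FOLLOW(<S>) = {$}.
None of these place a production in M[<S>, t].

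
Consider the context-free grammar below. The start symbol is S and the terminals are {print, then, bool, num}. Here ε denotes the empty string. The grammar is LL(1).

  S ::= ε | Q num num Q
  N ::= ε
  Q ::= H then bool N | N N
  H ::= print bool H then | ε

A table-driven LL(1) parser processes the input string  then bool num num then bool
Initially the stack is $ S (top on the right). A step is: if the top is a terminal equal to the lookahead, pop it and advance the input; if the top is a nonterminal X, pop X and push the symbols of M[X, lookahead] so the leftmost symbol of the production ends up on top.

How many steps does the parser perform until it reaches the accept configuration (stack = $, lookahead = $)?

13

step 1: stack=$ S  input=then bool num num then bool $  — expand S ::= Q num num Q
step 2: stack=$ Q num num Q  input=then bool num num then bool $  — expand Q ::= H then bool N
step 3: stack=$ Q num num N bool then H  input=then bool num num then bool $  — expand H ::= ε
step 4: stack=$ Q num num N bool then  input=then bool num num then bool $  — match then
step 5: stack=$ Q num num N bool  input=bool num num then bool $  — match bool
step 6: stack=$ Q num num N  input=num num then bool $  — expand N ::= ε
step 7: stack=$ Q num num  input=num num then bool $  — match num
step 8: stack=$ Q num  input=num then bool $  — match num
step 9: stack=$ Q  input=then bool $  — expand Q ::= H then bool N
step 10: stack=$ N bool then H  input=then bool $  — expand H ::= ε
step 11: stack=$ N bool then  input=then bool $  — match then
step 12: stack=$ N bool  input=bool $  — match bool
step 13: stack=$ N  input=$  — expand N ::= ε
Accept reached after 13 steps.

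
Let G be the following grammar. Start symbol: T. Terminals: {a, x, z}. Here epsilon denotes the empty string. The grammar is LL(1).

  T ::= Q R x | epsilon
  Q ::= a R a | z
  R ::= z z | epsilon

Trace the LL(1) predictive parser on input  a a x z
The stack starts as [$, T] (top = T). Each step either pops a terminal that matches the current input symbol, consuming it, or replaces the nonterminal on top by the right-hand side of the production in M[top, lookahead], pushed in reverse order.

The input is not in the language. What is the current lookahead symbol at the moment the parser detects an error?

z

     Stack        Input      Action
  1  $ T          a a x z $  expand T ::= Q R x
  2  $ x R Q      a a x z $  expand Q ::= a R a
  3  $ x R a R a  a a x z $  match a
  4  $ x R a R    a x z $    expand R ::= epsilon
  5  $ x R a      a x z $    match a
  6  $ x R        x z $      expand R ::= epsilon
  7  $ x          x z $      match x
  8  $            z $        error: stack empty but input remains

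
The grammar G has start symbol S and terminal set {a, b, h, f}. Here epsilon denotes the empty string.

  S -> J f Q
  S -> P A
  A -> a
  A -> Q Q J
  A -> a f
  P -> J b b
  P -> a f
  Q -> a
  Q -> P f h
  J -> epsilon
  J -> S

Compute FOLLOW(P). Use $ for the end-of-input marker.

FIRST(S): from S->J f Q we get {a, b, f}; from S->P A we get {a, b, f}. So FIRST(S) = {a, b, f}.
FIRST(J): from J->epsilon we get {epsilon}; from J->S we get {a, b, f}. So FIRST(J) = {epsilon, a, b, f}.
FIRST(P): from P->J b b we get {a, b, f}; from P->a f we get {a}. So FIRST(P) = {a, b, f}.
FIRST(Q): from Q->a we get {a}; from Q->P f h we get {a, b, f}. So FIRST(Q) = {a, b, f}.
FIRST(A): from A->a we get {a}; from A->Q Q J we get {a, b, f}; from A->a f we get {a}. So FIRST(A) = {a, b, f}.
FOLLOW(S) includes $ since S is the start symbol.
FOLLOW(P): in S->P A, P is followed by A with FIRST {a, b, f}; in Q->P f h, P is followed by f h with FIRST {f}. Thus FOLLOW(P) = {a, b, f}.
FOLLOW(S): in J->S, the suffix after S is empty, so FOLLOW(S) ⊇ FOLLOW(J) = {$, b, f}. Thus FOLLOW(S) = {$, b, f}.
FOLLOW(A): in S->P A, the suffix after A is empty, so FOLLOW(A) ⊇ FOLLOW(S) = {$, b, f}. Thus FOLLOW(A) = {$, b, f}.
FOLLOW(Q): in S->J f Q, the suffix after Q is empty, so FOLLOW(Q) ⊇ FOLLOW(S) = {$, b, f}; in A->Q Q J (occurrence 1), Q is followed by Q J with FIRST {a, b, f}; in A->Q Q J (occurrence 2), Q is followed by J with FIRST {epsilon, a, b, f}; in A->Q Q J (occurrence 2), the suffix after Q is nullable, so FOLLOW(Q) ⊇ FOLLOW(A) = {$, b, f}. Thus FOLLOW(Q) = {$, a, b, f}.
FOLLOW(J): in S->J f Q, J is followed by f Q with FIRST {f}; in A->Q Q J, the suffix after J is empty, so FOLLOW(J) ⊇ FOLLOW(A) = {$, b, f}; in P->J b b, J is followed by b b with FIRST {b}. Thus FOLLOW(J) = {$, b, f}.

{a, b, f}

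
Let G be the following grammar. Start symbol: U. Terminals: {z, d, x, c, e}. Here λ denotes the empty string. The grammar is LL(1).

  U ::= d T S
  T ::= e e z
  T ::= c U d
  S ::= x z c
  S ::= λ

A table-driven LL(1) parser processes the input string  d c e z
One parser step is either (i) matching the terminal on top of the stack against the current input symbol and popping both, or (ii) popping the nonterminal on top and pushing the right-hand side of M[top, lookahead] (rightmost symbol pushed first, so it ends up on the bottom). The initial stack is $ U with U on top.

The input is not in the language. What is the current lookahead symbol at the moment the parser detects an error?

e

     Stack      Input      Action
  1  $ U        d c e z $  expand U ::= d T S
  2  $ S T d    d c e z $  match d
  3  $ S T      c e z $    expand T ::= c U d
  4  $ S d U c  c e z $    match c
  5  $ S d U    e z $      error: M[U, e] is empty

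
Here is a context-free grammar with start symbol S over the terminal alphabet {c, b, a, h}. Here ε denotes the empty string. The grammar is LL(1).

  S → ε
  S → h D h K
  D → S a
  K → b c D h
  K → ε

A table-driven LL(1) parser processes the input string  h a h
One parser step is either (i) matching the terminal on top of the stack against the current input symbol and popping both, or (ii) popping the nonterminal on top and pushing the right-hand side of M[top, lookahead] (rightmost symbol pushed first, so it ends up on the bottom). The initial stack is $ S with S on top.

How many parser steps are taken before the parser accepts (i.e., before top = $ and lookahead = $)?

7

     Stack      Input    Action
  1  $ S        h a h $  expand S → h D h K
  2  $ K h D h  h a h $  match h
  3  $ K h D    a h $    expand D → S a
  4  $ K h a S  a h $    expand S → ε
  5  $ K h a    a h $    match a
  6  $ K h      h $      match h
  7  $ K        $        expand K → ε
Accept reached after 7 steps.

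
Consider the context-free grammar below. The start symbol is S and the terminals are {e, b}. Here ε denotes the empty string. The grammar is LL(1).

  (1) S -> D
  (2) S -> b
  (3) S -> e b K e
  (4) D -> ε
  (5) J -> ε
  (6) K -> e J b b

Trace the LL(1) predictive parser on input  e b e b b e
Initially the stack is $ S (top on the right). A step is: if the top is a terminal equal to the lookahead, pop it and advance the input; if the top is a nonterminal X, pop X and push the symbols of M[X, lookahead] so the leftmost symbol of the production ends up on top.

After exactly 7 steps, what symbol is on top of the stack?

step 1: stack=$ S  input=e b e b b e $  — expand S -> e b K e
step 2: stack=$ e K b e  input=e b e b b e $  — match e
step 3: stack=$ e K b  input=b e b b e $  — match b
step 4: stack=$ e K  input=e b b e $  — expand K -> e J b b
step 5: stack=$ e b b J e  input=e b b e $  — match e
step 6: stack=$ e b b J  input=b b e $  — expand J -> ε
step 7: stack=$ e b b  input=b b e $  — match b
Stack after step 7: $ e b (top = b).

b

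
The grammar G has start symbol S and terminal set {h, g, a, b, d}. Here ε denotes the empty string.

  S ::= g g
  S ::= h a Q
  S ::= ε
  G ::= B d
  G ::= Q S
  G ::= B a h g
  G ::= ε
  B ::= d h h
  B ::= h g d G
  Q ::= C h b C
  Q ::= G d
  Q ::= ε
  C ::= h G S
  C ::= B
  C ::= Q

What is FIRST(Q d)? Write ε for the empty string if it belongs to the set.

{d, g, h}

FIRST(S) = {ε, g, h}
FIRST(B) = {d, h}
FIRST(G) = {ε, d, g, h}  (via B d, Q S, B a h g)
FIRST(Q) = {ε, d, g, h}  (via C h b C, G d)
FIRST(C) = {ε, d, g, h}  (via B, Q)
FIRST(Q d): take FIRST of each symbol in turn, carrying on past any symbol whose FIRST contains ε; result {d, g, h}.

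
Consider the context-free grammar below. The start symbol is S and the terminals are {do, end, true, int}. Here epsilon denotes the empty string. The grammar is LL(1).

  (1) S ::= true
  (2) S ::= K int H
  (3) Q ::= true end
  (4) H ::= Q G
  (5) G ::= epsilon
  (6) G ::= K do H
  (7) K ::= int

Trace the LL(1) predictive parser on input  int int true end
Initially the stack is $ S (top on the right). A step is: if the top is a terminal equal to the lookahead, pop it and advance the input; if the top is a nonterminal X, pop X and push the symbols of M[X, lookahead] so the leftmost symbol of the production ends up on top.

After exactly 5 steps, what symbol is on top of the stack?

Q

     Stack        Input               Action
  1  $ S          int int true end $  expand S ::= K int H
  2  $ H int K    int int true end $  expand K ::= int
  3  $ H int int  int int true end $  match int
  4  $ H int      int true end $      match int
  5  $ H          true end $          expand H ::= Q G
Stack after step 5: $ G Q (top = Q).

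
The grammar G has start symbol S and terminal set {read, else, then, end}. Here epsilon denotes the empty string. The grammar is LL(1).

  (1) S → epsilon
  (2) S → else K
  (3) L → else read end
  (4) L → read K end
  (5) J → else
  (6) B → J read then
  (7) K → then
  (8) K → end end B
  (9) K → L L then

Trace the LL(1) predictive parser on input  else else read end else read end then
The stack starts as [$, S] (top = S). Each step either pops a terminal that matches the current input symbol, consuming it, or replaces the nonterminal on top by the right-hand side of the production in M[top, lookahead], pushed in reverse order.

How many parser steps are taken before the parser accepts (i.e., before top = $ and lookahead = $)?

step 1: stack=$ S  input=else else read end else read end then $  — expand S → else K
step 2: stack=$ K else  input=else else read end else read end then $  — match else
step 3: stack=$ K  input=else read end else read end then $  — expand K → L L then
step 4: stack=$ then L L  input=else read end else read end then $  — expand L → else read end
step 5: stack=$ then L end read else  input=else read end else read end then $  — match else
step 6: stack=$ then L end read  input=read end else read end then $  — match read
step 7: stack=$ then L end  input=end else read end then $  — match end
step 8: stack=$ then L  input=else read end then $  — expand L → else read end
step 9: stack=$ then end read else  input=else read end then $  — match else
step 10: stack=$ then end read  input=read end then $  — match read
step 11: stack=$ then end  input=end then $  — match end
step 12: stack=$ then  input=then $  — match then
Accept reached after 12 steps.

12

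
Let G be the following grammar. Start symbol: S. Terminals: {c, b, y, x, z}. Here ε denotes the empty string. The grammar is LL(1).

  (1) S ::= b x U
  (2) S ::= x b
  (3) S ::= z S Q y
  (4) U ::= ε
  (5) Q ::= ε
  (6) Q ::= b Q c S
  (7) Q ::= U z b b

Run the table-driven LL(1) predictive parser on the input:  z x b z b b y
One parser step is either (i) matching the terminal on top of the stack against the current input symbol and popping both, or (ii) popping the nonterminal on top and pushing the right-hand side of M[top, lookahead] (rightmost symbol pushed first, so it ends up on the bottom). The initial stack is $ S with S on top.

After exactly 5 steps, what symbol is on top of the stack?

     Stack      Input            Action
  1  $ S        z x b z b b y $  expand S ::= z S Q y
  2  $ y Q S z  z x b z b b y $  match z
  3  $ y Q S    x b z b b y $    expand S ::= x b
  4  $ y Q b x  x b z b b y $    match x
  5  $ y Q b    b z b b y $      match b
Stack after step 5: $ y Q (top = Q).

Q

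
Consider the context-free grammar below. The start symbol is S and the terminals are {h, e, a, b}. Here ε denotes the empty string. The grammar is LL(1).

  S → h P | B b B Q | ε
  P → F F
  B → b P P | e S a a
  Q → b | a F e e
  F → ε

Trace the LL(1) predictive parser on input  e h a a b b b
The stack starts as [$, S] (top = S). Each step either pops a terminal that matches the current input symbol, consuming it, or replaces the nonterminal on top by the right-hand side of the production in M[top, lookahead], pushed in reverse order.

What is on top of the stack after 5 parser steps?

     Stack            Input            Action
  1  $ S              e h a a b b b $  expand S → B b B Q
  2  $ Q B b B        e h a a b b b $  expand B → e S a a
  3  $ Q B b a a S e  e h a a b b b $  match e
  4  $ Q B b a a S    h a a b b b $    expand S → h P
  5  $ Q B b a a P h  h a a b b b $    match h
Stack after step 5: $ Q B b a a P (top = P).

P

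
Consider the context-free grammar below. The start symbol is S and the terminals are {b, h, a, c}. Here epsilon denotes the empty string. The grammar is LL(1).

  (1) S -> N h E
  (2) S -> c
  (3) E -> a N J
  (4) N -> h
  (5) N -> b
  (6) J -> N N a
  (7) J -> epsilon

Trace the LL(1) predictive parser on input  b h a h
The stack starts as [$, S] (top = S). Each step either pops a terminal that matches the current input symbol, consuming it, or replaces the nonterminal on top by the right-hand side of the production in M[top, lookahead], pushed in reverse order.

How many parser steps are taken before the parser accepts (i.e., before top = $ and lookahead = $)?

9

step 1: stack=$ S  input=b h a h $  — expand S -> N h E
step 2: stack=$ E h N  input=b h a h $  — expand N -> b
step 3: stack=$ E h b  input=b h a h $  — match b
step 4: stack=$ E h  input=h a h $  — match h
step 5: stack=$ E  input=a h $  — expand E -> a N J
step 6: stack=$ J N a  input=a h $  — match a
step 7: stack=$ J N  input=h $  — expand N -> h
step 8: stack=$ J h  input=h $  — match h
step 9: stack=$ J  input=$  — expand J -> epsilon
Accept reached after 9 steps.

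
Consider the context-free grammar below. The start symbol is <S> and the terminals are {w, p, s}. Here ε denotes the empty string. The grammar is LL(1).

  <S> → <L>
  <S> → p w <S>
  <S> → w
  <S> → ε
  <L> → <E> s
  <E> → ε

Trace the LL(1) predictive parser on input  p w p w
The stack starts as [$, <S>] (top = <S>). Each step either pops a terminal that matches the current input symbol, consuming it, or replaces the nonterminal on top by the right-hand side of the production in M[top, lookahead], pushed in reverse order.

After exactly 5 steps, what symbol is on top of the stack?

step 1: stack=$ <S>  input=p w p w $  — expand <S> → p w <S>
step 2: stack=$ <S> w p  input=p w p w $  — match p
step 3: stack=$ <S> w  input=w p w $  — match w
step 4: stack=$ <S>  input=p w $  — expand <S> → p w <S>
step 5: stack=$ <S> w p  input=p w $  — match p
Stack after step 5: $ <S> w (top = w).

w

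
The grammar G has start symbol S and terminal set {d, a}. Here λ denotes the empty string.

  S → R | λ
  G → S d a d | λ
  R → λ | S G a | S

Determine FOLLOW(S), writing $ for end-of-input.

{$, a, d}

FIRST(S) = {λ, a, d}  (via R)
FIRST(G) = {λ, a, d}  (via S d a d)
FIRST(R) = {λ, a, d}  (via S G a, S)
FOLLOW(S) includes $ since S is the start symbol.
FOLLOW(G): in R→S G a, G is followed by a with FIRST {a}. Thus FOLLOW(G) = {a}.
FOLLOW(S): in G→S d a d, S is followed by d a d with FIRST {d}; in R→S G a, S is followed by G a with FIRST {a, d}; in R→S, the suffix after S is empty, so FOLLOW(S) ⊇ FOLLOW(R) = {$, a, d}. Thus FOLLOW(S) = {$, a, d}.
FOLLOW(R): in S→R, the suffix after R is empty, so FOLLOW(R) ⊇ FOLLOW(S) = {$, a, d}. Thus FOLLOW(R) = {$, a, d}.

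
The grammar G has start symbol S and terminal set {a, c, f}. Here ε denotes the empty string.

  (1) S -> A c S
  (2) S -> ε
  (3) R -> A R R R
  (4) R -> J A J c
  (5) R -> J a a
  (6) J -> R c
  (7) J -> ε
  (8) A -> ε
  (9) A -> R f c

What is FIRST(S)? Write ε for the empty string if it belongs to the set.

FIRST(S) = {ε, a, c}  (via A c S)
FIRST(R) = {a, c}  (via A R R R, J A J c, J a a)
FIRST(J) = {ε, a, c}  (via R c)
FIRST(A) = {ε, a, c}  (via R f c)

{ε, a, c}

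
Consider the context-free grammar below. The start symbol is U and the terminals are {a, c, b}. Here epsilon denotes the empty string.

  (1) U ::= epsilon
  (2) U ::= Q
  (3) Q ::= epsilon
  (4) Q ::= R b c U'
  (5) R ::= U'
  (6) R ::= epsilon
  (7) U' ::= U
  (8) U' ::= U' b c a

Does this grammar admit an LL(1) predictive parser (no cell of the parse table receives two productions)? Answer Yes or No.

No

FIRST(U) = {epsilon, b}
FIRST(Q) = {epsilon, b}
FIRST(R) = {epsilon, b}
FIRST(U') = {epsilon, b}
FOLLOW(U) = {$, b}
FOLLOW(Q) = {$, b}
FOLLOW(R) = {b}
FOLLOW(U') = {$, b}
Cell M[Q, b] receives both Q ::= epsilon and Q ::= R b c U' — the grammar is not LL(1).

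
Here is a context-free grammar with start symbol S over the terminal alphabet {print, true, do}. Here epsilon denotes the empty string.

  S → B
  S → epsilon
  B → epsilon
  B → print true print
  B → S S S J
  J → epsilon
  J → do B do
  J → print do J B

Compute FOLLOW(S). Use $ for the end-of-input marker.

{$, do, print}

FIRST(J): from J→epsilon we get {epsilon}; from J→do B do we get {do}; from J→print do J B we get {print}. So FIRST(J) = {epsilon, do, print}.
FIRST(S): from S→B we get {epsilon, do, print}; from S→epsilon we get {epsilon}. So FIRST(S) = {epsilon, do, print}.
FIRST(B): from B→epsilon we get {epsilon}; from B→print true print we get {print}; from B→S S S J we get {epsilon, do, print}. So FIRST(B) = {epsilon, do, print}.
FOLLOW(S) includes $ since S is the start symbol.
FOLLOW(S): in B→S S S J (occurrence 1), S is followed by S S J with FIRST {epsilon, do, print}; in B→S S S J (occurrence 1), the suffix after S is nullable, so FOLLOW(S) ⊇ FOLLOW(B) = {$, do, print}; in B→S S S J (occurrence 2), S is followed by S J with FIRST {epsilon, do, print}; in B→S S S J (occurrence 2), the suffix after S is nullable, so FOLLOW(S) ⊇ FOLLOW(B) = {$, do, print}; in B→S S S J (occurrence 3), S is followed by J with FIRST {epsilon, do, print}; in B→S S S J (occurrence 3), the suffix after S is nullable, so FOLLOW(S) ⊇ FOLLOW(B) = {$, do, print}. Thus FOLLOW(S) = {$, do, print}.
FOLLOW(B): in S→B, the suffix after B is empty, so FOLLOW(B) ⊇ FOLLOW(S) = {$, do, print}; in J→do B do, B is followed by do with FIRST {do}; in J→print do J B, the suffix after B is empty, so FOLLOW(B) ⊇ FOLLOW(J) = {$, do, print}. Thus FOLLOW(B) = {$, do, print}.
FOLLOW(J): in B→S S S J, the suffix after J is empty, so FOLLOW(J) ⊇ FOLLOW(B) = {$, do, print}; in J→print do J B, J is followed by B with FIRST {epsilon, do, print}; in J→print do J B, the suffix after J is nullable (adds nothing new). Thus FOLLOW(J) = {$, do, print}.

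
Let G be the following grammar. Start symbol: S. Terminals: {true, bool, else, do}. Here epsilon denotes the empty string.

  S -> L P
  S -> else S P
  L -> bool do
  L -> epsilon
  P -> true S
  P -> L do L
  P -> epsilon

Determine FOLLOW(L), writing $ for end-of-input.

{$, bool, do, true}

FIRST(L): from L->bool do we get {bool}; from L->epsilon we get {epsilon}. So FIRST(L) = {epsilon, bool}.
FIRST(P): from P->true S we get {true}; from P->L do L we get {bool, do}; from P->epsilon we get {epsilon}. So FIRST(P) = {epsilon, bool, do, true}.
FIRST(S): from S->L P we get {epsilon, bool, do, true}; from S->else S P we get {else}. So FIRST(S) = {epsilon, bool, do, else, true}.
FOLLOW(S) includes $ since S is the start symbol.
FOLLOW(S): in S->else S P, S is followed by P with FIRST {epsilon, bool, do, true}; in S->else S P, the suffix after S is nullable (adds nothing new); in P->true S, the suffix after S is empty, so FOLLOW(S) ⊇ FOLLOW(P) = {$, bool, do, true}. Thus FOLLOW(S) = {$, bool, do, true}.
FOLLOW(P): in S->L P, the suffix after P is empty, so FOLLOW(P) ⊇ FOLLOW(S) = {$, bool, do, true}; in S->else S P, the suffix after P is empty, so FOLLOW(P) ⊇ FOLLOW(S) = {$, bool, do, true}. Thus FOLLOW(P) = {$, bool, do, true}.
FOLLOW(L): in S->L P, L is followed by P with FIRST {epsilon, bool, do, true}; in S->L P, the suffix after L is nullable, so FOLLOW(L) ⊇ FOLLOW(S) = {$, bool, do, true}; in P->L do L (occurrence 1), L is followed by do L with FIRST {do}; in P->L do L (occurrence 2), the suffix after L is empty, so FOLLOW(L) ⊇ FOLLOW(P) = {$, bool, do, true}. Thus FOLLOW(L) = {$, bool, do, true}.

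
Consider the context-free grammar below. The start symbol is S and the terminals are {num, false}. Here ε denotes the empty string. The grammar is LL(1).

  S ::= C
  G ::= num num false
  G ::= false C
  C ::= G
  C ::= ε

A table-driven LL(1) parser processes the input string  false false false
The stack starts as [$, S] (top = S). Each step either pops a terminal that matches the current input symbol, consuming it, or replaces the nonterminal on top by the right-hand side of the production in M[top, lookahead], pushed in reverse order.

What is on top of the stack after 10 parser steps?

step 1: stack=$ S  input=false false false $  — expand S ::= C
step 2: stack=$ C  input=false false false $  — expand C ::= G
step 3: stack=$ G  input=false false false $  — expand G ::= false C
step 4: stack=$ C false  input=false false false $  — match false
step 5: stack=$ C  input=false false $  — expand C ::= G
step 6: stack=$ G  input=false false $  — expand G ::= false C
step 7: stack=$ C false  input=false false $  — match false
step 8: stack=$ C  input=false $  — expand C ::= G
step 9: stack=$ G  input=false $  — expand G ::= false C
step 10: stack=$ C false  input=false $  — match false
Stack after step 10: $ C (top = C).

C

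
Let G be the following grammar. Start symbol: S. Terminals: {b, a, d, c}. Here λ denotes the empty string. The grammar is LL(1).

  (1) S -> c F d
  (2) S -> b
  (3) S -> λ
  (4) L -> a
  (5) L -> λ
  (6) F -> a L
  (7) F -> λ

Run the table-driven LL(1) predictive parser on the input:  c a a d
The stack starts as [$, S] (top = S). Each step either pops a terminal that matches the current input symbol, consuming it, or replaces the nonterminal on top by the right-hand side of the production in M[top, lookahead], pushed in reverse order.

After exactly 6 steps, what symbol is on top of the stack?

d

step 1: stack=$ S  input=c a a d $  — expand S -> c F d
step 2: stack=$ d F c  input=c a a d $  — match c
step 3: stack=$ d F  input=a a d $  — expand F -> a L
step 4: stack=$ d L a  input=a a d $  — match a
step 5: stack=$ d L  input=a d $  — expand L -> a
step 6: stack=$ d a  input=a d $  — match a
Stack after step 6: $ d (top = d).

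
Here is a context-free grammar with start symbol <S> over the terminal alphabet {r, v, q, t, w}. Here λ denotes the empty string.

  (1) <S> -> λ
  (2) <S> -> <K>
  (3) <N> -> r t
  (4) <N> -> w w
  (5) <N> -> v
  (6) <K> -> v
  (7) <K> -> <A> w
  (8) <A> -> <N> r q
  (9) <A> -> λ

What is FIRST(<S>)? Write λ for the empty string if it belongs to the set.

FIRST(<N>) = {r, v, w}
FIRST(<A>) = {λ, r, v, w}  (via <N> r q)
FIRST(<K>) = {r, v, w}  (via <A> w)
FIRST(<S>) = {λ, r, v, w}  (via <K>)

{λ, r, v, w}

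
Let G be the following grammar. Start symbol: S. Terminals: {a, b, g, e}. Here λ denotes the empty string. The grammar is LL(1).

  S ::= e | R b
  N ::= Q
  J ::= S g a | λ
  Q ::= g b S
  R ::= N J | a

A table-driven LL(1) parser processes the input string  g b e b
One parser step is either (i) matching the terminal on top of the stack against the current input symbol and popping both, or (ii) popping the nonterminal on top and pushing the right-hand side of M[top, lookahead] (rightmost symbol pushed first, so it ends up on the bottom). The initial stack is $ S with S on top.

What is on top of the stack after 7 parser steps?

     Stack        Input      Action
  1  $ S          g b e b $  expand S ::= R b
  2  $ b R        g b e b $  expand R ::= N J
  3  $ b J N      g b e b $  expand N ::= Q
  4  $ b J Q      g b e b $  expand Q ::= g b S
  5  $ b J S b g  g b e b $  match g
  6  $ b J S b    b e b $    match b
  7  $ b J S      e b $      expand S ::= e
Stack after step 7: $ b J e (top = e).

e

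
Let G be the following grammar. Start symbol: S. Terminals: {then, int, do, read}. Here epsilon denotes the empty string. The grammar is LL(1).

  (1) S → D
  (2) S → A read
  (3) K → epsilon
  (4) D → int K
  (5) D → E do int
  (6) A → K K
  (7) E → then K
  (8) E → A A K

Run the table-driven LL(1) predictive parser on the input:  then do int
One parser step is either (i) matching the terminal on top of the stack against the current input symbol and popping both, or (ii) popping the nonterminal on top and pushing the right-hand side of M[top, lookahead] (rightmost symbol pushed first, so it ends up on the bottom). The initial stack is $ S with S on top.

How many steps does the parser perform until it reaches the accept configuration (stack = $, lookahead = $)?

     Stack            Input          Action
  1  $ S              then do int $  expand S → D
  2  $ D              then do int $  expand D → E do int
  3  $ int do E       then do int $  expand E → then K
  4  $ int do K then  then do int $  match then
  5  $ int do K       do int $       expand K → epsilon
  6  $ int do         do int $       match do
  7  $ int            int $          match int
Accept reached after 7 steps.

7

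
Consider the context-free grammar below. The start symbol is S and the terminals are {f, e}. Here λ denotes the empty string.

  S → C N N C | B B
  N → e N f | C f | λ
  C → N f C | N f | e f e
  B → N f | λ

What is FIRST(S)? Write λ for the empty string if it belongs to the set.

FIRST(S) = {λ, e, f}  (via C N N C, B B)
FIRST(N) = {λ, e, f}  (via C f)
FIRST(C) = {e, f}  (via N f C, N f)
FIRST(B) = {λ, e, f}  (via N f)

{λ, e, f}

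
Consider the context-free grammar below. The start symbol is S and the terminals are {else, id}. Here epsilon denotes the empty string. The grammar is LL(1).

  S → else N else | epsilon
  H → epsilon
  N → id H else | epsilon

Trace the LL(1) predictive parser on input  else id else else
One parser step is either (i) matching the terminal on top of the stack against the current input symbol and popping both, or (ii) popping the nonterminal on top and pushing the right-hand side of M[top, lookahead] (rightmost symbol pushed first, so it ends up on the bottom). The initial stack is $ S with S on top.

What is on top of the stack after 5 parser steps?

     Stack             Input                Action
  1  $ S               else id else else $  expand S → else N else
  2  $ else N else     else id else else $  match else
  3  $ else N          id else else $       expand N → id H else
  4  $ else else H id  id else else $       match id
  5  $ else else H     else else $          expand H → epsilon
Stack after step 5: $ else else (top = else).

else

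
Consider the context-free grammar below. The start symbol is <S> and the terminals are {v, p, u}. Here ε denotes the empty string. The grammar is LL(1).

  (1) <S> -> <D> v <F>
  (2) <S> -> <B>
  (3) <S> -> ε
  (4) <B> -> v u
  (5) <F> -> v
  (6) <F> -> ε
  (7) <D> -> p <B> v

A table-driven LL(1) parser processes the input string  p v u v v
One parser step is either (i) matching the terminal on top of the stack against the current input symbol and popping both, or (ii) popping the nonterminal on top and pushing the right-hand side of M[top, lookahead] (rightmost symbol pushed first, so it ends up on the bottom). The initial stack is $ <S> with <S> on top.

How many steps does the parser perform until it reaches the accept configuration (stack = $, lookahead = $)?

     Stack            Input        Action
  1  $ <S>            p v u v v $  expand <S> -> <D> v <F>
  2  $ <F> v <D>      p v u v v $  expand <D> -> p <B> v
  3  $ <F> v v <B> p  p v u v v $  match p
  4  $ <F> v v <B>    v u v v $    expand <B> -> v u
  5  $ <F> v v u v    v u v v $    match v
  6  $ <F> v v u      u v v $      match u
  7  $ <F> v v        v v $        match v
  8  $ <F> v          v $          match v
  9  $ <F>            $            expand <F> -> ε
Accept reached after 9 steps.

9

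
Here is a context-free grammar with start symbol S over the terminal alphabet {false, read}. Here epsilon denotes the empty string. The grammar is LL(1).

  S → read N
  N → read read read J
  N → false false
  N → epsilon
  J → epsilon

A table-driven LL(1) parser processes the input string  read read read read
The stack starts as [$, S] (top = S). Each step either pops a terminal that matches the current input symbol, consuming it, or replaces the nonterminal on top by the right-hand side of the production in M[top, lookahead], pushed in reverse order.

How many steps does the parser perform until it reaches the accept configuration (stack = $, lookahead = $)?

7

     Stack               Input                  Action
  1  $ S                 read read read read $  expand S → read N
  2  $ N read            read read read read $  match read
  3  $ N                 read read read $       expand N → read read read J
  4  $ J read read read  read read read $       match read
  5  $ J read read       read read $            match read
  6  $ J read            read $                 match read
  7  $ J                 $                      expand J → epsilon
Accept reached after 7 steps.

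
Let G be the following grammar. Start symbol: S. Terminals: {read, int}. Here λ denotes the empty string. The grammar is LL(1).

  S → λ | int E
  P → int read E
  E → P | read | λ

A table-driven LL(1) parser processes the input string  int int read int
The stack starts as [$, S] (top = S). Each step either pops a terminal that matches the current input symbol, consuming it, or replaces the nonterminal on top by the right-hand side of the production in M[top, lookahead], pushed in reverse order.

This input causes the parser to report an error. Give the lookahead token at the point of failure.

$

      Stack         Input               Action
   1  $ S           int int read int $  expand S → int E
   2  $ E int       int int read int $  match int
   3  $ E           int read int $      expand E → P
   4  $ P           int read int $      expand P → int read E
   5  $ E read int  int read int $      match int
   6  $ E read      read int $          match read
   7  $ E           int $               expand E → P
   8  $ P           int $               expand P → int read E
   9  $ E read int  int $               match int
  10  $ E read      $                   error: top is terminal read but lookahead is $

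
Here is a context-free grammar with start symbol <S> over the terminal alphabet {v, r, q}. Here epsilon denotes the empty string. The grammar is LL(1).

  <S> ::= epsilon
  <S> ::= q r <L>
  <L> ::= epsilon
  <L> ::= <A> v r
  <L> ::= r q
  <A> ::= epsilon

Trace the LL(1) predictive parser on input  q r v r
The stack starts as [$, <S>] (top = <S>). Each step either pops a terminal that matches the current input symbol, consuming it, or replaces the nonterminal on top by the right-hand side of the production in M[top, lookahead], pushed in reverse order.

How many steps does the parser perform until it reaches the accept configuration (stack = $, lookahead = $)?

     Stack      Input      Action
  1  $ <S>      q r v r $  expand <S> ::= q r <L>
  2  $ <L> r q  q r v r $  match q
  3  $ <L> r    r v r $    match r
  4  $ <L>      v r $      expand <L> ::= <A> v r
  5  $ r v <A>  v r $      expand <A> ::= epsilon
  6  $ r v      v r $      match v
  7  $ r        r $        match r
Accept reached after 7 steps.

7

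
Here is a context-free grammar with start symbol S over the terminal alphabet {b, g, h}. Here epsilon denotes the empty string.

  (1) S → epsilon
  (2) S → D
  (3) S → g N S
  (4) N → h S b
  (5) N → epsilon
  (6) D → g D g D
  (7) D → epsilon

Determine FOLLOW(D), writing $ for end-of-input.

{$, b, g}

FIRST(N) = {epsilon, h}
FIRST(D) = {epsilon, g}
FIRST(S) = {epsilon, g}  (via D)
FOLLOW(S) includes $ since S is the start symbol.
FOLLOW(S): in S→g N S, the suffix after S is empty (adds nothing new); in N→h S b, S is followed by b with FIRST {b}. Thus FOLLOW(S) = {$, b}.
FOLLOW(N): in S→g N S, N is followed by S with FIRST {epsilon, g}; in S→g N S, the suffix after N is nullable, so FOLLOW(N) ⊇ FOLLOW(S) = {$, b}. Thus FOLLOW(N) = {$, b, g}.
FOLLOW(D): in S→D, the suffix after D is empty, so FOLLOW(D) ⊇ FOLLOW(S) = {$, b}; in D→g D g D (occurrence 1), D is followed by g D with FIRST {g}; in D→g D g D (occurrence 2), the suffix after D is empty (adds nothing new). Thus FOLLOW(D) = {$, b, g}.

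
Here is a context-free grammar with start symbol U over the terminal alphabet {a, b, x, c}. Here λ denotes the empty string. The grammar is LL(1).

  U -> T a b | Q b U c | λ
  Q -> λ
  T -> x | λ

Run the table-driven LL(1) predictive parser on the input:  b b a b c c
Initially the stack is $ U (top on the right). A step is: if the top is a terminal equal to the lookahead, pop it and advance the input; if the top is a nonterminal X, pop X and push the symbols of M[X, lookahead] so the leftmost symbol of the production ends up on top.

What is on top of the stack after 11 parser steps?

c

step 1: stack=$ U  input=b b a b c c $  — expand U -> Q b U c
step 2: stack=$ c U b Q  input=b b a b c c $  — expand Q -> λ
step 3: stack=$ c U b  input=b b a b c c $  — match b
step 4: stack=$ c U  input=b a b c c $  — expand U -> Q b U c
step 5: stack=$ c c U b Q  input=b a b c c $  — expand Q -> λ
step 6: stack=$ c c U b  input=b a b c c $  — match b
step 7: stack=$ c c U  input=a b c c $  — expand U -> T a b
step 8: stack=$ c c b a T  input=a b c c $  — expand T -> λ
step 9: stack=$ c c b a  input=a b c c $  — match a
step 10: stack=$ c c b  input=b c c $  — match b
step 11: stack=$ c c  input=c c $  — match c
Stack after step 11: $ c (top = c).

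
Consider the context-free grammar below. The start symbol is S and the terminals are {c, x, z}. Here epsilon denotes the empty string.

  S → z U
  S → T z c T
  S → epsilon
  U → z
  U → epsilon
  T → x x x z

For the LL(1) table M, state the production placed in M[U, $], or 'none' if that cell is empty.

U → epsilon

FIRST(U) = {epsilon, z}
FIRST(T) = {x}
FIRST(S) = {epsilon, x, z}  (via T z c T)
FOLLOW(S) includes $ since S is the start symbol.
FOLLOW(S): S appears on no right-hand side. Thus FOLLOW(S) = {$}.
FOLLOW(U): in S→z U, the suffix after U is empty, so FOLLOW(U) ⊇ FOLLOW(S) = {$}. Thus FOLLOW(U) = {$}.
For U → z: FIRST(z) = {z}, so it goes in M[U, t] for t ∈ {z}.
For U → epsilon: FIRST(epsilon) = {epsilon}, so it goes in M[U, t] for t ∈ {}; since epsilon ∈ FIRST, also for every t ∈ FOLLOW(U) = {$}.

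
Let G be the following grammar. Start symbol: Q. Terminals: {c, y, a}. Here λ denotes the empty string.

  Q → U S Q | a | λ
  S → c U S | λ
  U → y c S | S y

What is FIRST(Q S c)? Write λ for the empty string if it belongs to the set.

{a, c, y}

FIRST(S) = {λ, c}
FIRST(U) = {c, y}  (via S y)
FIRST(Q) = {λ, a, c, y}  (via U S Q)
FIRST(Q S c): take FIRST of each symbol in turn, carrying on past any symbol whose FIRST contains λ; result {a, c, y}.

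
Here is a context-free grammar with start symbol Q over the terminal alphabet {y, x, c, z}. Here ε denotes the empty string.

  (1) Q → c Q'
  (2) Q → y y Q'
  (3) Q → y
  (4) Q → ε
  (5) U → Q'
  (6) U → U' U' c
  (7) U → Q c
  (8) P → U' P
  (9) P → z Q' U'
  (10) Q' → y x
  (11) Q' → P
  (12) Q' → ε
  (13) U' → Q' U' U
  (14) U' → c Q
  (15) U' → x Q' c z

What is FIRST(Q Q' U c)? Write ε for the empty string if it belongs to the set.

FIRST(Q): from Q→c Q' we get {c}; from Q→y y Q' we get {y}; from Q→y we get {y}; from Q→ε we get {ε}. So FIRST(Q) = {ε, c, y}.
FIRST(U): from U→Q' we get {ε, c, x, y, z}; from U→U' U' c we get {c, x, y, z}; from U→Q c we get {c, y}. So FIRST(U) = {ε, c, x, y, z}.
FIRST(P): from P→U' P we get {c, x, y, z}; from P→z Q' U' we get {z}. So FIRST(P) = {c, x, y, z}.
FIRST(Q'): from Q'→y x we get {y}; from Q'→P we get {c, x, y, z}; from Q'→ε we get {ε}. So FIRST(Q') = {ε, c, x, y, z}.
FIRST(U'): from U'→Q' U' U we get {c, x, y, z}; from U'→c Q we get {c}; from U'→x Q' c z we get {x}. So FIRST(U') = {c, x, y, z}.
FIRST(Q Q' U c): take FIRST of each symbol in turn, carrying on past any symbol whose FIRST contains ε; result {c, x, y, z}.

{c, x, y, z}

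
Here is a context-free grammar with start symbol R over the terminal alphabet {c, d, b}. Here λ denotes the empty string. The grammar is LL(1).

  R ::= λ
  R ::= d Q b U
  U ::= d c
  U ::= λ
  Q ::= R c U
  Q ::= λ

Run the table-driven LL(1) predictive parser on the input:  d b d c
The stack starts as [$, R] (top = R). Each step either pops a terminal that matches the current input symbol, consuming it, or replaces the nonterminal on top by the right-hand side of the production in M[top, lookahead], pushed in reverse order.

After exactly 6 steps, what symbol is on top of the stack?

c

step 1: stack=$ R  input=d b d c $  — expand R ::= d Q b U
step 2: stack=$ U b Q d  input=d b d c $  — match d
step 3: stack=$ U b Q  input=b d c $  — expand Q ::= λ
step 4: stack=$ U b  input=b d c $  — match b
step 5: stack=$ U  input=d c $  — expand U ::= d c
step 6: stack=$ c d  input=d c $  — match d
Stack after step 6: $ c (top = c).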